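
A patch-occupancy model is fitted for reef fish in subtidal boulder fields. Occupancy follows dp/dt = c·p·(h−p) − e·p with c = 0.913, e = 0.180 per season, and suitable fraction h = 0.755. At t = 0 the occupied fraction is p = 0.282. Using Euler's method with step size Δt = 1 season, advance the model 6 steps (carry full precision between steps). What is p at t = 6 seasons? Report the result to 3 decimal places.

0.544

Update rule: p ← p + [c·p·(h−p) − e·p]·Δt with Δt = 1.
step 1: Δp = +0.07102, p = 0.35302
step 2: Δp = +0.06602, p = 0.41904
step 3: Δp = +0.05311, p = 0.47214
step 4: Δp = +0.03694, p = 0.50909
step 5: Δp = +0.02266, p = 0.53175
step 6: Δp = +0.01267, p = 0.54442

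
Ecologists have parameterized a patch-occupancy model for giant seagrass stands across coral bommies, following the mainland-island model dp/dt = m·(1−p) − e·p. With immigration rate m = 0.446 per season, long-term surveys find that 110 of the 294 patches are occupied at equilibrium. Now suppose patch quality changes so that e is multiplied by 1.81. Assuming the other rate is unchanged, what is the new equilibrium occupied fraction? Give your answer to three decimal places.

Observed p* = 110/294 = 0.37415.
Balance m(1−p*) = e·p* gives e = m(1−p*)/p* = 0.446×0.62585/0.37415 = 0.74604.
New p* = m/(m+e) = 0.44600/(0.44600+1.35033) = 0.24828.

0.248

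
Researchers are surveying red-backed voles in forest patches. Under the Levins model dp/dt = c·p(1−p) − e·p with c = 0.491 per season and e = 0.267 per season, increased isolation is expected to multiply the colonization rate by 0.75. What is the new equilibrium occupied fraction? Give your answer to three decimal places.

Before: p* = 1 − 0.267/0.491 = 0.4562.
After the change, c = 0.36825, e = 0.267, so p* = 1 − 0.267/0.36825 = 0.2749.

0.275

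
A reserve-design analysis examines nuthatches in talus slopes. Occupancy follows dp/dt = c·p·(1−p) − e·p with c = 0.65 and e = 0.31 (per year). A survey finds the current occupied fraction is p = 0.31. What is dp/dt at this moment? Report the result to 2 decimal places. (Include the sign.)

Colonization term: c·p·(1−p) = 0.65×0.31×0.6900 = 0.13903.
Extinction term: e·p = 0.09610.
dp/dt = 0.13903 − 0.09610 = 0.04293.

0.04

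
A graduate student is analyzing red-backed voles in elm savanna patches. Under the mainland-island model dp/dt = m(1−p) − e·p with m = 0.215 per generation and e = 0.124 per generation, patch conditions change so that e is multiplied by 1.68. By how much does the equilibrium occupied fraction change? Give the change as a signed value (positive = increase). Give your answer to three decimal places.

Before: p* = 0.215/(0.215+0.124) = 0.6342.
After: m = 0.215, e = 0.20832; p* = 0.215/0.4233 = 0.5079.
Δp* = 0.5079 − 0.6342 = -0.1263.

-0.126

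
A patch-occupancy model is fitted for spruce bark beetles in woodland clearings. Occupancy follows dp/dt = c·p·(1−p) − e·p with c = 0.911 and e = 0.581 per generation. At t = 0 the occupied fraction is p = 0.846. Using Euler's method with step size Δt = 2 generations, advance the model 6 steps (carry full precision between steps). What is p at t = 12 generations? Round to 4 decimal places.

0.3404

Update rule: p ← p + [c·p·(1−p) − e·p]·Δt with Δt = 2.
  1  |  dp/dt·Δt = -0.745675  |  p_1 = 0.100325
  2  |  dp/dt·Δt = +0.047876  |  p_2 = 0.148201
  3  |  dp/dt·Δt = +0.057795  |  p_3 = 0.205997
  4  |  dp/dt·Δt = +0.058642  |  p_4 = 0.264639
  5  |  dp/dt·Δt = +0.047060  |  p_5 = 0.311699
  6  |  dp/dt·Δt = +0.028703  |  p_6 = 0.340402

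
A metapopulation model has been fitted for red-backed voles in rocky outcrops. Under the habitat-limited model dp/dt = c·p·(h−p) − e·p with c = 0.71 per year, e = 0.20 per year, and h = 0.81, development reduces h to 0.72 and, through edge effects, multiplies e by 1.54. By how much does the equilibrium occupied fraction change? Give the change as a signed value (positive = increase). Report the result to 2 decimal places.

-0.24

Before: p* = h − e/c = 0.81 − 0.20/0.71 = 0.81 − 0.2817 = 0.5283.
After: c = 0.71, e = 0.308, h = 0.72; p* = 0.72 − 0.308/0.71 = 0.2862.
Δp* = 0.2862 − 0.5283 = -0.2421.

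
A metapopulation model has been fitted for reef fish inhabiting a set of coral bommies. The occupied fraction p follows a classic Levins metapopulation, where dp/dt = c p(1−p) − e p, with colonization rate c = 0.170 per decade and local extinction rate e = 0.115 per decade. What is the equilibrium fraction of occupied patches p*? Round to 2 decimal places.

At equilibrium, colonization balances extinction: c·p*·(1−p*) = e·p*.
So p* = 1 − e/c = 1 − 0.115/0.170 = 1 − 0.6765 = 0.3235.

0.32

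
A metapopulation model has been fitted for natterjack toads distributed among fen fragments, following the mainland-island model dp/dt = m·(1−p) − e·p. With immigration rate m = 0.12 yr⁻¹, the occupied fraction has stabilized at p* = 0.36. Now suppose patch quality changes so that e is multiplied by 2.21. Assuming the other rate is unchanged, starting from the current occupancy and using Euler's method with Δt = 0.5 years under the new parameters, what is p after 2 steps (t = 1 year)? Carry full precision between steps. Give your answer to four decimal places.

0.2808

Balance m(1−p*) = e·p* gives e = m(1−p*)/p* = 0.12×0.64000/0.36000 = 0.21333.
Starting from p₀ = 0.36000; update p ← p + (dp/dt)·Δt with the new parameters.
p: 0.36000 → 0.31354  (Δp = -0.04646)
p: 0.31354 → 0.28081  (Δp = -0.03272)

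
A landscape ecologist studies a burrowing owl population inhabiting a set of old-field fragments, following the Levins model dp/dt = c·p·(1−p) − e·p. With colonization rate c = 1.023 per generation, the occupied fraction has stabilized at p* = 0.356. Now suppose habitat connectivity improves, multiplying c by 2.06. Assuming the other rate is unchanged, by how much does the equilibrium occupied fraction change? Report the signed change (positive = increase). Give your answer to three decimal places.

Balance c(1−p*) = e gives e = 1.023×(1 − 0.35600) = 0.65881.
New p* = 1 − e/c = 1 − 0.65881/2.10738 = 0.68738.
Δp* = 0.68738 − 0.35600 = +0.33138.

0.331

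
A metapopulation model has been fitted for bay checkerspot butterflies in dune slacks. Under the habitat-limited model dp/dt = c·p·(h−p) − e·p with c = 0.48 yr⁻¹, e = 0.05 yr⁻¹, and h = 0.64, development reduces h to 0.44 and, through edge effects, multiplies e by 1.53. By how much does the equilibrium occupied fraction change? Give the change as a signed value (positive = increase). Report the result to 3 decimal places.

Before: p* = h − e/c = 0.64 − 0.05/0.48 = 0.64 − 0.1042 = 0.5358.
After: c = 0.48, e = 0.0765, h = 0.44; p* = 0.44 − 0.0765/0.48 = 0.2806.
Δp* = 0.2806 − 0.5358 = -0.2552.

-0.255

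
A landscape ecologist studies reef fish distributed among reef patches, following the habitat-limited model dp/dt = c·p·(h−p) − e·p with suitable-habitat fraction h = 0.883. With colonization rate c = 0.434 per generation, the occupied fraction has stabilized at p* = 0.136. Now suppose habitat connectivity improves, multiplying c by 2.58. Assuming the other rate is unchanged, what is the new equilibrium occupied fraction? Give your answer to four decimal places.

0.5935

Balance c(h−p*) = e gives e = 0.434×(0.883 − 0.13600) = 0.32420.
New p* = 0.883 − e/c = 0.883 − 0.32420/1.11972 = 0.59346.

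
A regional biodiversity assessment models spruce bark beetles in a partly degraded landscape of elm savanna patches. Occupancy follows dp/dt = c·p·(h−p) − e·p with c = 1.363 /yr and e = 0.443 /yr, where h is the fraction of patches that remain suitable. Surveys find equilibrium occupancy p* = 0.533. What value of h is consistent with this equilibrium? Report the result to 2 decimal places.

At equilibrium c(h−p*) = e, so h = p* + e/c.
h = 0.533 + 0.443/1.363 = 0.533 + 0.3250 = 0.8580.

0.86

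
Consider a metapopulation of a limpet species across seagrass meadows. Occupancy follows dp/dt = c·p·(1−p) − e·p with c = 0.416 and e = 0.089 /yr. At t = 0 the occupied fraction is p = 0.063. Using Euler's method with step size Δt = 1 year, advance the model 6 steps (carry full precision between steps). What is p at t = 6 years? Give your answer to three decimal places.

0.268

Update rule: p ← p + [c·p·(1−p) − e·p]·Δt with Δt = 1.
  1  |  dp/dt·Δt = +0.018950  |  p_1 = 0.081950
  2  |  dp/dt·Δt = +0.024004  |  p_2 = 0.105954
  3  |  dp/dt·Δt = +0.029977  |  p_3 = 0.135931
  4  |  dp/dt·Δt = +0.036763  |  p_4 = 0.172693
  5  |  dp/dt·Δt = +0.044064  |  p_5 = 0.216758
  6  |  dp/dt·Δt = +0.051334  |  p_6 = 0.268092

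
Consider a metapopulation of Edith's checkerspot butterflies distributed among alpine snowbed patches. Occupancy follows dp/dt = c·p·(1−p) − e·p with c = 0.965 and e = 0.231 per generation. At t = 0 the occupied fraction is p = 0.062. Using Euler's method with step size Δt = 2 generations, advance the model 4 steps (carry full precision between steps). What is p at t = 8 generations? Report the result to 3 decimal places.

Update rule: p ← p + [c·p·(1−p) − e·p]·Δt with Δt = 2.
p: 0.06200 → 0.14560  (Δp = +0.08360)
p: 0.14560 → 0.31842  (Δp = +0.17282)
p: 0.31842 → 0.59018  (Δp = +0.27176)
p: 0.59018 → 0.78432  (Δp = +0.19414)

0.784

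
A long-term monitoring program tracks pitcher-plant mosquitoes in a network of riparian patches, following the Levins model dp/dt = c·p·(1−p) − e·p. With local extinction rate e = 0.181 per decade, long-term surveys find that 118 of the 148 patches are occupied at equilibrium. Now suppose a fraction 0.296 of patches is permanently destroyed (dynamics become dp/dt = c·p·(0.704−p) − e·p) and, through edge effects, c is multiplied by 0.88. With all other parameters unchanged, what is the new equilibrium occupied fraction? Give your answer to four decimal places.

0.4737

Observed p* = 118/148 = 0.79730.
Balance c(1−p*) = e gives c = e/(1 − 0.79730) = 0.181/0.20270 = 0.89295.
New p* = 0.704 − e/c = 0.704 − 0.18100/0.78580 = 0.47366.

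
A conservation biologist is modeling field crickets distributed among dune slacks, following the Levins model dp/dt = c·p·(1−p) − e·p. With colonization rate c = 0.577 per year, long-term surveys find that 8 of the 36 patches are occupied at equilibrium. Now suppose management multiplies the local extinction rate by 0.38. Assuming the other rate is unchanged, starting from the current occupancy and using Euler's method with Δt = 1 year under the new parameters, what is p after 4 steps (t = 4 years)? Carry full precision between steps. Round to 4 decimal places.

0.4931

Observed p* = 8/36 = 0.22222.
Balance c(1−p*) = e gives e = 0.577×(1 − 0.22222) = 0.44878.
Starting from p₀ = 0.22222; update p ← p + (dp/dt)·Δt with the new parameters.
  1  |  dp/dt·Δt = +0.061832  |  p_1 = 0.284054
  2  |  dp/dt·Δt = +0.068902  |  p_2 = 0.352955
  3  |  dp/dt·Δt = +0.071583  |  p_3 = 0.424538
  4  |  dp/dt·Δt = +0.068565  |  p_4 = 0.493103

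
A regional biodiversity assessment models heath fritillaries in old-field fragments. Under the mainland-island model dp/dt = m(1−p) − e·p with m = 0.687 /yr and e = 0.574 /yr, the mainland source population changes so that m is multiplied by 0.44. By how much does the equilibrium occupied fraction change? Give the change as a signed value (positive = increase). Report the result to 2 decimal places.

Before: p* = 0.687/(0.687+0.574) = 0.5448.
After: m = 0.30228, e = 0.574; p* = 0.30228/0.8763 = 0.3450.
Δp* = 0.3450 − 0.5448 = -0.1998.

-0.20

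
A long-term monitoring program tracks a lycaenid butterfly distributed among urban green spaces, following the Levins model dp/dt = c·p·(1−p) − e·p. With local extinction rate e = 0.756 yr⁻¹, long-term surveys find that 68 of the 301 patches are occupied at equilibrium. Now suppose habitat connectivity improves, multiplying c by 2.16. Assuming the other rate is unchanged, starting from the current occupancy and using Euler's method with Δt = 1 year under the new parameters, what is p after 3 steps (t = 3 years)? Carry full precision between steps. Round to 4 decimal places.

Observed p* = 68/301 = 0.22591.
Balance c(1−p*) = e gives c = e/(1 − 0.22591) = 0.756/0.77409 = 0.97664.
Starting from p₀ = 0.22591; update p ← p + (dp/dt)·Δt with the new parameters.
  1  |  dp/dt·Δt = +0.198117  |  p_1 = 0.424031
  2  |  dp/dt·Δt = +0.194641  |  p_2 = 0.618672
  3  |  dp/dt·Δt = +0.029959  |  p_3 = 0.648630

0.6486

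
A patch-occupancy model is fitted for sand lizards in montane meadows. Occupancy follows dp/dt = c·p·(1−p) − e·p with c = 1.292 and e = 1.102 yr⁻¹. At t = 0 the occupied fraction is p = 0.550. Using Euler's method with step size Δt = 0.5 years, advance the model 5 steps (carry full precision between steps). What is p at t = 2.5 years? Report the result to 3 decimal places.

Update rule: p ← p + [c·p·(1−p) − e·p]·Δt with Δt = 0.5.
step 1: Δp = -0.14317, p = 0.40684
step 2: Δp = -0.06827, p = 0.33856
step 3: Δp = -0.04188, p = 0.29668
step 4: Δp = -0.02868, p = 0.26800
step 5: Δp = -0.02094, p = 0.24706

0.247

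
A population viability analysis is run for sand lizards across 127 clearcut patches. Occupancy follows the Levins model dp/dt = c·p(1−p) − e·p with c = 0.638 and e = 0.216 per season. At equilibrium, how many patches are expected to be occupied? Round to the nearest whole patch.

p* = 1 − e/c = 1 − 0.216/0.638 = 0.6614.
Expected occupied patches = N × p* = 127 × 0.6614 = 84.00 ≈ 84.

84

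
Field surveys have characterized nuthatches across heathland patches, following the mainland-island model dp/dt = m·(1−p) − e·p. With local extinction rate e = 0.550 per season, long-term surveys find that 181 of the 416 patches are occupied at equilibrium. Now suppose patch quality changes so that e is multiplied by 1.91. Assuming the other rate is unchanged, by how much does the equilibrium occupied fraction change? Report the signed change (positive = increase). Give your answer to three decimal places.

-0.148

Observed p* = 181/416 = 0.43510.
Balance m(1−p*) = e·p* gives m = e·p*/(1−p*) = 0.550×0.43510/0.56490 = 0.42362.
New p* = m/(m+e) = 0.42362/(0.42362+1.05050) = 0.28737.
Δp* = 0.28737 − 0.43510 = -0.14773.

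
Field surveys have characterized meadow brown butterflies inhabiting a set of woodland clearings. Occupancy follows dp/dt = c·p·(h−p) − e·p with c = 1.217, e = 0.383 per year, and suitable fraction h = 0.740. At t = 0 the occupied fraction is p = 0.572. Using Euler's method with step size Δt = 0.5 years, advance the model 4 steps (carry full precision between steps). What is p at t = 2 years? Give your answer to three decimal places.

Update rule: p ← p + [c·p·(h−p) − e·p]·Δt with Δt = 0.5.
  1  |  dp/dt·Δt = -0.051064  |  p_1 = 0.520936
  2  |  dp/dt·Δt = -0.030318  |  p_2 = 0.490618
  3  |  dp/dt·Δt = -0.019503  |  p_3 = 0.471115
  4  |  dp/dt·Δt = -0.013136  |  p_4 = 0.457979

0.458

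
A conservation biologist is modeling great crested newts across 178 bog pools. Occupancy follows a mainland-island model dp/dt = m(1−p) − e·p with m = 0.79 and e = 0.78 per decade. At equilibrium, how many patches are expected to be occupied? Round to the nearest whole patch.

90

p* = m/(m+e) = 0.79/1.5700 = 0.5032.
Expected occupied patches = N × p* = 178 × 0.5032 = 89.57 ≈ 90.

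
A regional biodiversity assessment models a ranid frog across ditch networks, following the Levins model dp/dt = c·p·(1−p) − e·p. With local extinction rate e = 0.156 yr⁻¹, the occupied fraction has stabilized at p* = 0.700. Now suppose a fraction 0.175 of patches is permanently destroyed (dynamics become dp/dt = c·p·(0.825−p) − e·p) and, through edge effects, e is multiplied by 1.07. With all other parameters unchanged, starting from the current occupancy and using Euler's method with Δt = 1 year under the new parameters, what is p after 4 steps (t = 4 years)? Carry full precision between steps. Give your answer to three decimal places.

0.545

Balance c(1−p*) = e gives c = e/(1 − 0.70000) = 0.156/0.30000 = 0.52000.
Starting from p₀ = 0.70000; update p ← p + (dp/dt)·Δt with the new parameters.
p: 0.70000 → 0.62866  (Δp = -0.07134)
p: 0.62866 → 0.58791  (Δp = -0.04075)
p: 0.58791 → 0.56225  (Δp = -0.02565)
p: 0.56225 → 0.54522  (Δp = -0.01703)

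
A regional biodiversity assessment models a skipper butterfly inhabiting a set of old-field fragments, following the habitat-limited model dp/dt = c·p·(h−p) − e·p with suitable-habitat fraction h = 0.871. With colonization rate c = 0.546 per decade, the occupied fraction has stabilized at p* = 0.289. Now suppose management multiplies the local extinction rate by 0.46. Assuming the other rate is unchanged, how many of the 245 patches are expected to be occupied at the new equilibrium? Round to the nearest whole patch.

148

Balance c(h−p*) = e gives e = 0.546×(0.871 − 0.28900) = 0.31777.
New p* = 0.871 − e/c = 0.871 − 0.14617/0.54600 = 0.60329.
Expected occupied = 245 × 0.60329 = 147.81 ≈ 148.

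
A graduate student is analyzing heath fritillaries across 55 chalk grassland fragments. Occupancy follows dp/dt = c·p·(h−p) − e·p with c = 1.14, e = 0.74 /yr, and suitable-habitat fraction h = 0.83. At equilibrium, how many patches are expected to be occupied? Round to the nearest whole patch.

p* = h − e/c = 0.83 − 0.6491 = 0.1809.
Expected occupied patches = N × p* = 55 × 0.1809 = 9.95 ≈ 10.

10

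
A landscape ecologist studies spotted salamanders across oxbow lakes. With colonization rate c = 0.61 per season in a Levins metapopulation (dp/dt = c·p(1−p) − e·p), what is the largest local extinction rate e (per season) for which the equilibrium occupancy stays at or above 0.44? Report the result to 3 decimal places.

1 − e/c ≥ 0.44 ⇒ e ≤ c(1 − 0.44) = 0.61 × 0.5600.
e_max = 0.3416.

0.342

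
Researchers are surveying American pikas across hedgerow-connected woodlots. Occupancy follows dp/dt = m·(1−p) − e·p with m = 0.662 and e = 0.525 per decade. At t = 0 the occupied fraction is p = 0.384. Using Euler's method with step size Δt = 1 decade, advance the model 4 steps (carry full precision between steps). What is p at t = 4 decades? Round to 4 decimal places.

0.5575

Update rule: p ← p + [m·(1−p) − e·p]·Δt with Δt = 1.
p: 0.38400 → 0.59019  (Δp = +0.20619)
p: 0.59019 → 0.55163  (Δp = -0.03856)
p: 0.55163 → 0.55884  (Δp = +0.00721)
p: 0.55884 → 0.55750  (Δp = -0.00135)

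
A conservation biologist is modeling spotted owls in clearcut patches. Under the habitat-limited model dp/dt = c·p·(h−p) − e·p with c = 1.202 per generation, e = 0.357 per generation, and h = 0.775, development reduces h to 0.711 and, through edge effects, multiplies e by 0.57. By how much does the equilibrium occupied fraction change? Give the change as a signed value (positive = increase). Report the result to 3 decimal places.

Before: p* = h − e/c = 0.775 − 0.357/1.202 = 0.775 − 0.2970 = 0.4780.
After: c = 1.202, e = 0.20349, h = 0.711; p* = 0.711 − 0.20349/1.202 = 0.5417.
Δp* = 0.5417 − 0.4780 = +0.0637.

0.064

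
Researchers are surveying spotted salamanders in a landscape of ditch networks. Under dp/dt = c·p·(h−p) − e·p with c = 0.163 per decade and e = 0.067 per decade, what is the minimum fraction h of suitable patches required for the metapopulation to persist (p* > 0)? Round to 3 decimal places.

p* = h − e/c is positive only when h > e/c.
h_min = e/c = 0.067/0.163 = 0.4110.

0.411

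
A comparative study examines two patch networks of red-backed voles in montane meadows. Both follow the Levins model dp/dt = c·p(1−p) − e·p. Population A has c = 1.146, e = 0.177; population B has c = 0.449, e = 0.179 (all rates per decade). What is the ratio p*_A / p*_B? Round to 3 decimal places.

1.406

A: p*_A = 1 − 0.177/1.146 = 0.8455.
B: p*_B = 1 − 0.179/0.449 = 0.6013.
p*_A / p*_B = 0.8455/0.6013 = 1.4061.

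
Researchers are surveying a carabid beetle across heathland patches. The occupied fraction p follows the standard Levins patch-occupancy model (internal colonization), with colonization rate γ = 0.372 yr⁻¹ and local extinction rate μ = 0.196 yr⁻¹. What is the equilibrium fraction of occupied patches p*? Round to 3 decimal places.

Setting dp/dt = 0 and dividing through by p* gives γ·(1−p*) = μ.
So p* = 1 − μ/γ = 1 − 0.196/0.372 = 1 − 0.5269 = 0.4731.

0.473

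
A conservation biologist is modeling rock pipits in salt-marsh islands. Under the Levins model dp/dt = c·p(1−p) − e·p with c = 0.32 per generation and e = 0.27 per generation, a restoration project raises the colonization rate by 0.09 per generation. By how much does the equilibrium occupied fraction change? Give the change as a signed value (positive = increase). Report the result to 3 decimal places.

0.185

Before: p* = 1 − 0.27/0.32 = 0.1562.
After the change, c = 0.41, e = 0.27, so p* = 1 − 0.27/0.41 = 0.3415.
Δp* = 0.3415 − 0.1562 = +0.1852.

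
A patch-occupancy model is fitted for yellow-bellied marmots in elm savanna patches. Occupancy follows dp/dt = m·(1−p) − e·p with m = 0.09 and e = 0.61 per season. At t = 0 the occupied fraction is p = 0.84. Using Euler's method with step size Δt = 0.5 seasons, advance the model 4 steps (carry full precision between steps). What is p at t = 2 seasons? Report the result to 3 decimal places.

0.256

Update rule: p ← p + [m·(1−p) − e·p]·Δt with Δt = 0.5.
step 1: Δp = -0.24900, p = 0.59100
step 2: Δp = -0.16185, p = 0.42915
step 3: Δp = -0.10520, p = 0.32395
step 4: Δp = -0.06838, p = 0.25557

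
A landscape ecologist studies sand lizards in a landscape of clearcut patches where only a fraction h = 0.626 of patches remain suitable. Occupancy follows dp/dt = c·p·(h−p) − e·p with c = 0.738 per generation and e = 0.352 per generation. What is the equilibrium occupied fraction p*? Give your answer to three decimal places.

0.149

Setting dp/dt = 0 and dividing by p* gives c·(h−p*) = e.
So p* = h − e/c = 0.626 − 0.352/0.738 = 0.626 − 0.4770 = 0.1490.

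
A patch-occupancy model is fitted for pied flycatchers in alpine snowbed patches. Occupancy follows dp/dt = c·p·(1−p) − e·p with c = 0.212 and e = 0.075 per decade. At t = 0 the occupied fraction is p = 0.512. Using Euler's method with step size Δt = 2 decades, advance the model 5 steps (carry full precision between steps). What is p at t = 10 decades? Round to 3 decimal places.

Update rule: p ← p + [c·p·(1−p) − e·p]·Δt with Δt = 2.
  1  |  dp/dt·Δt = +0.029139  |  p_1 = 0.541139
  2  |  dp/dt·Δt = +0.024112  |  p_2 = 0.565251
  3  |  dp/dt·Δt = +0.019407  |  p_3 = 0.584658
  4  |  dp/dt·Δt = +0.015263  |  p_4 = 0.599920
  5  |  dp/dt·Δt = +0.011779  |  p_5 = 0.611699

0.612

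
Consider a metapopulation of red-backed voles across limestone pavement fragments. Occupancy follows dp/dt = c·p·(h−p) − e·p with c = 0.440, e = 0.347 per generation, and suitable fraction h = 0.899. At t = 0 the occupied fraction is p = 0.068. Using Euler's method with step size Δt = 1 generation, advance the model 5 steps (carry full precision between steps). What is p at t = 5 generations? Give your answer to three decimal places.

0.074

Update rule: p ← p + [c·p·(h−p) − e·p]·Δt with Δt = 1.
step 1: Δp = +0.00127, p = 0.06927
step 2: Δp = +0.00125, p = 0.07052
step 3: Δp = +0.00124, p = 0.07176
step 4: Δp = +0.00122, p = 0.07298
step 5: Δp = +0.00120, p = 0.07418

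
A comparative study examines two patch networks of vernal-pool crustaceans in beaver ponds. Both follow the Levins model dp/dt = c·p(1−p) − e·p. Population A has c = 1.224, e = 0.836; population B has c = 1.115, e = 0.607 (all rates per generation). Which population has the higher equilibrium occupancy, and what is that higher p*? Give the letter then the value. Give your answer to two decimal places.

A: p*_A = 1 − 0.836/1.224 = 0.3170.
B: p*_B = 1 − 0.607/1.115 = 0.4556.
B is higher at 0.4556.

B, 0.46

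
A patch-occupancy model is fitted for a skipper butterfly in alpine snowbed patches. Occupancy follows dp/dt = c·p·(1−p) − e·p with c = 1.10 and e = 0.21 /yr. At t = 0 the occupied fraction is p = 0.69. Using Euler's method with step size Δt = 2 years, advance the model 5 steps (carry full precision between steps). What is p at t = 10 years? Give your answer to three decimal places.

Update rule: p ← p + [c·p·(1−p) − e·p]·Δt with Δt = 2.
p: 0.69000 → 0.87078  (Δp = +0.18078)
p: 0.87078 → 0.75260  (Δp = -0.11818)
p: 0.75260 → 0.84613  (Δp = +0.09353)
p: 0.84613 → 0.77718  (Δp = -0.06895)
p: 0.77718 → 0.83174  (Δp = +0.05456)

0.832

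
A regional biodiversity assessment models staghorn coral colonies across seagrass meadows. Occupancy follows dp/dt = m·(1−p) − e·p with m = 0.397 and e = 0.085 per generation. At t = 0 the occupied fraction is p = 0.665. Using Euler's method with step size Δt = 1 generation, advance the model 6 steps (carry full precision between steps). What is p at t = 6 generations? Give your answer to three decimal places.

0.821

Update rule: p ← p + [m·(1−p) − e·p]·Δt with Δt = 1.
p: 0.66500 → 0.74147  (Δp = +0.07647)
p: 0.74147 → 0.78108  (Δp = +0.03961)
p: 0.78108 → 0.80160  (Δp = +0.02052)
p: 0.80160 → 0.81223  (Δp = +0.01063)
p: 0.81223 → 0.81773  (Δp = +0.00551)
p: 0.81773 → 0.82059  (Δp = +0.00285)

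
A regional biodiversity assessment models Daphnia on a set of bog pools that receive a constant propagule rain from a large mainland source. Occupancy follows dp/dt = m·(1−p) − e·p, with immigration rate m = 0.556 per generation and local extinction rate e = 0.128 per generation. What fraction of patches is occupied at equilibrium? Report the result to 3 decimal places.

0.813

At equilibrium the propagule rain into empty patches balances local extinction: m(1−p*) = e·p*.
p* = m/(m+e) = 0.556/(0.556+0.128) = 0.556/0.6840 = 0.8129.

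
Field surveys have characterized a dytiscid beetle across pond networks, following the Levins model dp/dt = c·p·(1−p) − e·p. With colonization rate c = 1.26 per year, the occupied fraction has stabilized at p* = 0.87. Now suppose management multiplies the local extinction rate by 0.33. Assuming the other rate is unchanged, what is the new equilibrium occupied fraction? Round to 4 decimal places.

Balance c(1−p*) = e gives e = 1.26×(1 − 0.87000) = 0.16380.
New p* = 1 − e/c = 1 − 0.05405/1.26000 = 0.95710.

0.9571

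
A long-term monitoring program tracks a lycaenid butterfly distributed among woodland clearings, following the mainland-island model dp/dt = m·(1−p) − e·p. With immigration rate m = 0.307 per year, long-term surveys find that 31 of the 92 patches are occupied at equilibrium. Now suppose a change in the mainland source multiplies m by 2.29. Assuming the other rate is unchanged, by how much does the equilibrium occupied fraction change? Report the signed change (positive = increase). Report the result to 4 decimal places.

0.2009

Observed p* = 31/92 = 0.33696.
Balance m(1−p*) = e·p* gives e = m(1−p*)/p* = 0.307×0.66304/0.33696 = 0.60409.
New p* = m/(m+e) = 0.70303/(0.70303+0.60409) = 0.53785.
Δp* = 0.53785 − 0.33696 = +0.20089.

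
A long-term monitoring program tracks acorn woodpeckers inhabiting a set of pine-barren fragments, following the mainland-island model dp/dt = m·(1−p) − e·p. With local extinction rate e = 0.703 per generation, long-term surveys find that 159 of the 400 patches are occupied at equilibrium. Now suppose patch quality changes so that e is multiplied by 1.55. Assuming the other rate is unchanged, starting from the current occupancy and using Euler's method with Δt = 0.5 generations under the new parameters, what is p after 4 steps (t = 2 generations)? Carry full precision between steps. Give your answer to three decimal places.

Observed p* = 159/400 = 0.39750.
Balance m(1−p*) = e·p* gives m = e·p*/(1−p*) = 0.703×0.39750/0.60250 = 0.46380.
Starting from p₀ = 0.39750; update p ← p + (dp/dt)·Δt with the new parameters.
step 1: Δp = -0.07685, p = 0.32065
step 2: Δp = -0.01716, p = 0.30350
step 3: Δp = -0.00383, p = 0.29966
step 4: Δp = -0.00086, p = 0.29881

0.299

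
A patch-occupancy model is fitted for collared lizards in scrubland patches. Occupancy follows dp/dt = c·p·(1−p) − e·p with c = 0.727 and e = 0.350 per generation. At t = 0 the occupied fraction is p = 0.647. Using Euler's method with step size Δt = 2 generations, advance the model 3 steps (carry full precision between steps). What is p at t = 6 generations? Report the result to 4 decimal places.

0.5190

Update rule: p ← p + [c·p·(1−p) − e·p]·Δt with Δt = 2.
  1  |  dp/dt·Δt = -0.120819  |  p_1 = 0.526181
  2  |  dp/dt·Δt = -0.005823  |  p_2 = 0.520358
  3  |  dp/dt·Δt = -0.001353  |  p_3 = 0.519005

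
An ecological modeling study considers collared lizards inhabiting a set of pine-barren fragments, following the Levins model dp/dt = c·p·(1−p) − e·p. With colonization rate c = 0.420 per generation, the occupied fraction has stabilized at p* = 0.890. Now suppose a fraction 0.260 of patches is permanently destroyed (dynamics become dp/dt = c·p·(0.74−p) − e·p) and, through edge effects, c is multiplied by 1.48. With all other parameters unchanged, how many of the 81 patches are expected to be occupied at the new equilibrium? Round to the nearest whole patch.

Balance c(1−p*) = e gives e = 0.420×(1 − 0.89000) = 0.04620.
New p* = 0.74 − e/c = 0.74 − 0.04620/0.62160 = 0.66568.
Expected occupied = 81 × 0.66568 = 53.92 ≈ 54.

54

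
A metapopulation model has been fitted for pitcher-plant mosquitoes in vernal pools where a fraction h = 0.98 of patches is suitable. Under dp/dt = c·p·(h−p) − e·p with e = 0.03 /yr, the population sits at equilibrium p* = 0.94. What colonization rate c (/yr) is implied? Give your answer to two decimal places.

0.75

At equilibrium c(h−p*) = e, so c = e/(h−p*).
c = 0.03/(0.98 − 0.94) = 0.03/0.0400 = 0.7500.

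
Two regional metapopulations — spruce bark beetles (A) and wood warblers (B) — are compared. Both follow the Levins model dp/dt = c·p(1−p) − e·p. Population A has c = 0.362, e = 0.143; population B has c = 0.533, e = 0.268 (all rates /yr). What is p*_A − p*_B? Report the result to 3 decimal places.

A: p*_A = 1 − 0.143/0.362 = 0.6050.
B: p*_B = 1 − 0.268/0.533 = 0.4972.
p*_A − p*_B = 0.6050 − 0.4972 = 0.1078.

0.108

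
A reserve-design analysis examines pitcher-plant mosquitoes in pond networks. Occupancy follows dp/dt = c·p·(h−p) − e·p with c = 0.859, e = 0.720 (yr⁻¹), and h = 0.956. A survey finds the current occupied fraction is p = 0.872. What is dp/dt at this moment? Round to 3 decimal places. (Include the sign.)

Colonization term: c·p·(h−p) = 0.859×0.872×0.0840 = 0.06292.
Extinction term: e·p = 0.62784.
dp/dt = 0.06292 − 0.62784 = -0.56492.

-0.565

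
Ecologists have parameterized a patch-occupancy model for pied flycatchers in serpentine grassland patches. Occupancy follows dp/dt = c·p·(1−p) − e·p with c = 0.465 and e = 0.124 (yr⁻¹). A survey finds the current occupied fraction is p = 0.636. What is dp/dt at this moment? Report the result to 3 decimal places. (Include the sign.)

0.029

Colonization term: c·p·(1−p) = 0.465×0.636×0.3640 = 0.10765.
Extinction term: e·p = 0.07886.
dp/dt = 0.10765 − 0.07886 = 0.02879.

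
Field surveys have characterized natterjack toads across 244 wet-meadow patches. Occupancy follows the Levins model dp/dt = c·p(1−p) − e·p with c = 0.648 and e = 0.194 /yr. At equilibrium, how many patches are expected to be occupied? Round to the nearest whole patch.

p* = 1 − e/c = 1 − 0.194/0.648 = 0.7006.
Expected occupied patches = N × p* = 244 × 0.7006 = 170.95 ≈ 171.

171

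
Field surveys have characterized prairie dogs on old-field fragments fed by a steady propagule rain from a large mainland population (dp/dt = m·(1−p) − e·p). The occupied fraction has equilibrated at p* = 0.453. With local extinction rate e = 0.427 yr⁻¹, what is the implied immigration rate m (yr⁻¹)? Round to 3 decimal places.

0.354

At equilibrium m(1−p*) = e·p*, so m = e·p*/(1−p*).
m = 0.427 × 0.453 / 0.5470 = 0.1934/0.5470 = 0.3536.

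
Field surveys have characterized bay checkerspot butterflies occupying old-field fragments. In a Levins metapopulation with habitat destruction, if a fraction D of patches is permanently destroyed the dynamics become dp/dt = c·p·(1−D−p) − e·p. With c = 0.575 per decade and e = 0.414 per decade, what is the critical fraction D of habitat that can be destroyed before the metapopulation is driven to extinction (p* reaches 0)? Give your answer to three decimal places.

The nontrivial equilibrium is p* = (1−D) − e/c; extinction occurs when this hits zero.
So D_crit = 1 − e/c = 1 − 0.414/0.575 = 1 − 0.7200 = 0.2800.
This equals the undisturbed p*, a classic result of Lande's extension.

0.280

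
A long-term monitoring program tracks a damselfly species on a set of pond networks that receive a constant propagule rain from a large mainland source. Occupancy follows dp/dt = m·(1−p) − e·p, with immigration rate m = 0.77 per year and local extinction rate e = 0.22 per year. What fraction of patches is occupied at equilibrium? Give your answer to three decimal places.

0.778

At equilibrium the propagule rain into empty patches balances local extinction: m(1−p*) = e·p*.
p* = m/(m+e) = 0.77/(0.77+0.22) = 0.77/0.9900 = 0.7778.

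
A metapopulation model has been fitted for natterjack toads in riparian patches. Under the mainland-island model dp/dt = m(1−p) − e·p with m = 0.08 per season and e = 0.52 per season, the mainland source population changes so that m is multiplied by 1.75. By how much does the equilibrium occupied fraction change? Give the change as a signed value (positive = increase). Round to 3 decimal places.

0.079

Before: p* = 0.08/(0.08+0.52) = 0.1333.
After: m = 0.14, e = 0.52; p* = 0.14/0.6600 = 0.2121.
Δp* = 0.2121 − 0.1333 = +0.0788.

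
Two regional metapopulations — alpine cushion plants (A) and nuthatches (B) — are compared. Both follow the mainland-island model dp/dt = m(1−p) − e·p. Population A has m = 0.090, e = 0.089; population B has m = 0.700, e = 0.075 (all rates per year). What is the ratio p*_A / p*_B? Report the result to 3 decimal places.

0.557

A: p*_A = m/(m+e) = 0.090/0.1790 = 0.5028.
B: p*_B = 0.700/0.7750 = 0.9032.
p*_A / p*_B = 0.5028/0.9032 = 0.5567.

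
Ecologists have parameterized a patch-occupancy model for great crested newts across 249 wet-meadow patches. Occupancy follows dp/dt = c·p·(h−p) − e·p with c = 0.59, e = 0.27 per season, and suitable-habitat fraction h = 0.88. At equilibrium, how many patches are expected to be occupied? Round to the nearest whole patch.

p* = h − e/c = 0.88 − 0.4576 = 0.4224.
Expected occupied patches = N × p* = 249 × 0.4224 = 105.17 ≈ 105.

105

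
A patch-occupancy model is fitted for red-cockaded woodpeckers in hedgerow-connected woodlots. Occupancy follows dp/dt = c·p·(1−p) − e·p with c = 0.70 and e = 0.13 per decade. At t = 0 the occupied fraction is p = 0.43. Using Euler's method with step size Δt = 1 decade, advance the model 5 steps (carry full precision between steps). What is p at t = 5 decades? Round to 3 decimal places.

0.794

Update rule: p ← p + [c·p·(1−p) − e·p]·Δt with Δt = 1.
p: 0.43000 → 0.54567  (Δp = +0.11567)
p: 0.54567 → 0.64827  (Δp = +0.10260)
p: 0.64827 → 0.72361  (Δp = +0.07534)
p: 0.72361 → 0.76954  (Δp = +0.04593)
p: 0.76954 → 0.79364  (Δp = +0.02410)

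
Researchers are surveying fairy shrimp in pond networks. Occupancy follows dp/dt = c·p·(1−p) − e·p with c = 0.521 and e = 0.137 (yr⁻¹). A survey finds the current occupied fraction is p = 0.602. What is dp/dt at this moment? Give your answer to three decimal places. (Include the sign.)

Colonization term: c·p·(1−p) = 0.521×0.602×0.3980 = 0.12483.
Extinction term: e·p = 0.08247.
dp/dt = 0.12483 − 0.08247 = 0.04236.

0.042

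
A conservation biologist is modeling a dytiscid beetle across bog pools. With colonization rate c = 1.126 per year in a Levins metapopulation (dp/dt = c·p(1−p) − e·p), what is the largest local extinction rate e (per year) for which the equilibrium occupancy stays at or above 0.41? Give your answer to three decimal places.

1 − e/c ≥ 0.41 ⇒ e ≤ c(1 − 0.41) = 1.126 × 0.5900.
e_max = 0.6643.

0.664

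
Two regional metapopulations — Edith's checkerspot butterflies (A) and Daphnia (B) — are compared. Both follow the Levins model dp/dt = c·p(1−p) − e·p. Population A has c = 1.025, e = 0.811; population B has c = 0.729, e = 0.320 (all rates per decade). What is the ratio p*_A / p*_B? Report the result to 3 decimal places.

0.372

A: p*_A = 1 − 0.811/1.025 = 0.2088.
B: p*_B = 1 − 0.320/0.729 = 0.5610.
p*_A / p*_B = 0.2088/0.5610 = 0.3721.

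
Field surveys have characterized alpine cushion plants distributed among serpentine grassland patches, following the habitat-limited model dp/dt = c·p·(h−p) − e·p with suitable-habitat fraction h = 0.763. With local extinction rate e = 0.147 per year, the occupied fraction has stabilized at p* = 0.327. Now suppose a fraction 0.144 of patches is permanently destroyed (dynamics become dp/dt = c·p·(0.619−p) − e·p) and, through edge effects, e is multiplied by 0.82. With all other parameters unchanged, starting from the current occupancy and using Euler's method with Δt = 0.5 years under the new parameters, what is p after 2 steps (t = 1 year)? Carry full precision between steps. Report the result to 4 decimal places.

Balance c(h−p*) = e gives c = e/(0.763 − 0.32700) = 0.147/0.43600 = 0.33716.
Starting from p₀ = 0.32700; update p ← p + (dp/dt)·Δt with the new parameters.
p: 0.32700 → 0.32339  (Δp = -0.00361)
p: 0.32339 → 0.32001  (Δp = -0.00337)

0.3200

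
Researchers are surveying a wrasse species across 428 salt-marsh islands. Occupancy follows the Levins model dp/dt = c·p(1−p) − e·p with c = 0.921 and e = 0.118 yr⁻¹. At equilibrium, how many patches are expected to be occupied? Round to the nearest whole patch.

p* = 1 − e/c = 1 − 0.118/0.921 = 0.8719.
Expected occupied patches = N × p* = 428 × 0.8719 = 373.16 ≈ 373.

373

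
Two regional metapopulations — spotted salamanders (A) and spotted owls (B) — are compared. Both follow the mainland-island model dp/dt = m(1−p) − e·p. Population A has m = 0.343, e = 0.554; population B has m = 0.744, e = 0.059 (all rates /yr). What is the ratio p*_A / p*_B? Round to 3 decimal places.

0.413

A: p*_A = m/(m+e) = 0.343/0.8970 = 0.3824.
B: p*_B = 0.744/0.8030 = 0.9265.
p*_A / p*_B = 0.3824/0.9265 = 0.4127.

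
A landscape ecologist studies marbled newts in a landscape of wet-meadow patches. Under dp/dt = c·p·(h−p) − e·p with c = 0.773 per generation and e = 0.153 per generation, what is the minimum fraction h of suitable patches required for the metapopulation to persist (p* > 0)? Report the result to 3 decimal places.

0.198

p* = h − e/c is positive only when h > e/c.
h_min = e/c = 0.153/0.773 = 0.1979.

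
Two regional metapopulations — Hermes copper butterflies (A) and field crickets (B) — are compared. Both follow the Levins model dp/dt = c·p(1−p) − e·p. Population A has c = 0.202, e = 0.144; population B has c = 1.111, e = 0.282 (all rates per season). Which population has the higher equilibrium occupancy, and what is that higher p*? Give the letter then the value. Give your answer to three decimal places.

B, 0.746

A: p*_A = 1 − 0.144/0.202 = 0.2871.
B: p*_B = 1 − 0.282/1.111 = 0.7462.
B is higher at 0.7462.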